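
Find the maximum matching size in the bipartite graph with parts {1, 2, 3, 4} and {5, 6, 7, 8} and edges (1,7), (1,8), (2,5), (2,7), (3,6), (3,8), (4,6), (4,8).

Step 1: List the neighbors of each left vertex:
  1: 7, 8
  2: 5, 7
  3: 6, 8
  4: 6, 8

Step 2: Greedily match left vertices, then look for augmenting paths:
  Match 1 -- 7
  Match 2 -- 5
  Match 3 -- 6
  Match 4 -- 8
  No augmenting path remains.

Step 3: Verify this is maximum:
  Matching size 4 = min(|L|, |R|) = min(4, 4), which is an upper bound, so this matching is maximum.

Maximum matching: {(1,7), (2,5), (3,6), (4,8)}
Size: 4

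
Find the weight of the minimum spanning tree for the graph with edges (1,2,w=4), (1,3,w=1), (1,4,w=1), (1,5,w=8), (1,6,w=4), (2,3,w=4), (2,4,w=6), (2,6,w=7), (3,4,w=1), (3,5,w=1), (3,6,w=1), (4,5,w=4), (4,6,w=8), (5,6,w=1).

Apply Kruskal's algorithm (sort edges by weight, add if no cycle):

Sorted edges by weight:
  (1,3) w=1
  (1,4) w=1
  (3,4) w=1
  (3,5) w=1
  (3,6) w=1
  (5,6) w=1
  (1,2) w=4
  (1,6) w=4
  (2,3) w=4
  (4,5) w=4
  (2,4) w=6
  (2,6) w=7
  (1,5) w=8
  (4,6) w=8

Add edge (1,3) w=1 -- no cycle. Running total: 1
Add edge (1,4) w=1 -- no cycle. Running total: 2
Skip edge (3,4) w=1 -- would create cycle
Add edge (3,5) w=1 -- no cycle. Running total: 3
Add edge (3,6) w=1 -- no cycle. Running total: 4
Skip edge (5,6) w=1 -- would create cycle
Add edge (1,2) w=4 -- no cycle. Running total: 8

MST edges: (1,3,w=1), (1,4,w=1), (3,5,w=1), (3,6,w=1), (1,2,w=4)
Total MST weight: 1 + 1 + 1 + 1 + 4 = 8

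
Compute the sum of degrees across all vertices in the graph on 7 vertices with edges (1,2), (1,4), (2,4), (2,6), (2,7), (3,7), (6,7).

Step 1: Count edges incident to each vertex:
  deg(1) = 2 (neighbors: 2, 4)
  deg(2) = 4 (neighbors: 1, 4, 6, 7)
  deg(3) = 1 (neighbors: 7)
  deg(4) = 2 (neighbors: 1, 2)
  deg(5) = 0 (neighbors: none)
  deg(6) = 2 (neighbors: 2, 7)
  deg(7) = 3 (neighbors: 2, 3, 6)

Step 2: Sum all degrees:
  2 + 4 + 1 + 2 + 0 + 2 + 3 = 14

Verification: sum of degrees = 2 * |E| = 2 * 7 = 14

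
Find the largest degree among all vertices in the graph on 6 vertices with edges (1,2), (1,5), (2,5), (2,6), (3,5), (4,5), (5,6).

Step 1: Count edges incident to each vertex:
  deg(1) = 2 (neighbors: 2, 5)
  deg(2) = 3 (neighbors: 1, 5, 6)
  deg(3) = 1 (neighbors: 5)
  deg(4) = 1 (neighbors: 5)
  deg(5) = 5 (neighbors: 1, 2, 3, 4, 6)
  deg(6) = 2 (neighbors: 2, 5)

Step 2: Find maximum:
  max(2, 3, 1, 1, 5, 2) = 5 (vertex 5)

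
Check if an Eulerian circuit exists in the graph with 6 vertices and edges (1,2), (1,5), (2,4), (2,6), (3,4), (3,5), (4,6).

Step 1: Find the degree of each vertex:
  deg(1) = 2
  deg(2) = 3
  deg(3) = 2
  deg(4) = 3
  deg(5) = 2
  deg(6) = 2

Step 2: Count vertices with odd degree:
  Odd-degree vertices: 2, 4 (2 total)

Step 3: Apply Euler's theorem:
  - Eulerian circuit exists iff graph is connected and all vertices have even degree
  - Eulerian path exists iff graph is connected and has 0 or 2 odd-degree vertices

Graph is connected with exactly 2 odd-degree vertices (2, 4).
Eulerian path exists (starting and ending at the odd-degree vertices), but no Eulerian circuit.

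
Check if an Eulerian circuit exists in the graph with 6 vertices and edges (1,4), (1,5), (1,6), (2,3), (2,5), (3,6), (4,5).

Step 1: Find the degree of each vertex:
  deg(1) = 3
  deg(2) = 2
  deg(3) = 2
  deg(4) = 2
  deg(5) = 3
  deg(6) = 2

Step 2: Count vertices with odd degree:
  Odd-degree vertices: 1, 5 (2 total)

Step 3: Apply Euler's theorem:
  - Eulerian circuit exists iff graph is connected and all vertices have even degree
  - Eulerian path exists iff graph is connected and has 0 or 2 odd-degree vertices

Graph is connected with exactly 2 odd-degree vertices (1, 5).
Eulerian path exists (starting and ending at the odd-degree vertices), but no Eulerian circuit.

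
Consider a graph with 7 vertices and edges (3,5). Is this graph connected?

Step 1: Build adjacency list from edges:
  1: (none)
  2: (none)
  3: 5
  4: (none)
  5: 3
  6: (none)
  7: (none)

Step 2: Run BFS/DFS from vertex 1:
  Visited: {1}
  Reached 1 of 7 vertices

Step 3: Only 1 of 7 vertices reached. Graph is disconnected.
Connected components: {1}, {2}, {3, 5}, {4}, {6}, {7}
Answer: No, the graph is not connected (6 components).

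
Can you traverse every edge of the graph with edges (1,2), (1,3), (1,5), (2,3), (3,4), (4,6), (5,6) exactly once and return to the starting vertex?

Step 1: Find the degree of each vertex:
  deg(1) = 3
  deg(2) = 2
  deg(3) = 3
  deg(4) = 2
  deg(5) = 2
  deg(6) = 2

Step 2: Count vertices with odd degree:
  Odd-degree vertices: 1, 3 (2 total)

Step 3: Apply Euler's theorem:
  - Eulerian circuit exists iff graph is connected and all vertices have even degree
  - Eulerian path exists iff graph is connected and has 0 or 2 odd-degree vertices

Graph is connected with exactly 2 odd-degree vertices (1, 3).
Eulerian path exists (starting and ending at the odd-degree vertices), but no Eulerian circuit.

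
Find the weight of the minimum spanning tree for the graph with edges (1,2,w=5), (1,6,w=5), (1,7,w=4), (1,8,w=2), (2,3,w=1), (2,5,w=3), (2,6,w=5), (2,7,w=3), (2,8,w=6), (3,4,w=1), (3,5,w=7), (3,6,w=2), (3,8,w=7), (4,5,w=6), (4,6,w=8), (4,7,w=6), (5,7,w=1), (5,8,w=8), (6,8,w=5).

Apply Kruskal's algorithm (sort edges by weight, add if no cycle):

Sorted edges by weight:
  (2,3) w=1
  (3,4) w=1
  (5,7) w=1
  (1,8) w=2
  (3,6) w=2
  (2,5) w=3
  (2,7) w=3
  (1,7) w=4
  (1,6) w=5
  (1,2) w=5
  (2,6) w=5
  (6,8) w=5
  (2,8) w=6
  (4,7) w=6
  (4,5) w=6
  (3,5) w=7
  (3,8) w=7
  (4,6) w=8
  (5,8) w=8

Add edge (2,3) w=1 -- no cycle. Running total: 1
Add edge (3,4) w=1 -- no cycle. Running total: 2
Add edge (5,7) w=1 -- no cycle. Running total: 3
Add edge (1,8) w=2 -- no cycle. Running total: 5
Add edge (3,6) w=2 -- no cycle. Running total: 7
Add edge (2,5) w=3 -- no cycle. Running total: 10
Skip edge (2,7) w=3 -- would create cycle
Add edge (1,7) w=4 -- no cycle. Running total: 14

MST edges: (2,3,w=1), (3,4,w=1), (5,7,w=1), (1,8,w=2), (3,6,w=2), (2,5,w=3), (1,7,w=4)
Total MST weight: 1 + 1 + 1 + 2 + 2 + 3 + 4 = 14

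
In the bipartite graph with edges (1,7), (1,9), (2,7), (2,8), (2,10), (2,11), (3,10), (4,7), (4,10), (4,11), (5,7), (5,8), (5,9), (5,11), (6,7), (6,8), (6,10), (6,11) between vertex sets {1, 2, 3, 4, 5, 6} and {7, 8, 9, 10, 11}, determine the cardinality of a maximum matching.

Step 1: List the neighbors of each left vertex:
  1: 7, 9
  2: 7, 8, 10, 11
  3: 10
  4: 7, 10, 11
  5: 7, 8, 9, 11
  6: 7, 8, 10, 11

Step 2: Greedily match left vertices, then look for augmenting paths:
  Match 1 -- 7
  Match 2 -- 8
  Match 3 -- 10
  Match 4 -- 11
  Match 5 -- 9
  No augmenting path remains.

Step 3: Verify this is maximum:
  Matching size 5 = min(|L|, |R|) = min(6, 5), which is an upper bound, so this matching is maximum.

Maximum matching: {(1,7), (2,8), (3,10), (4,11), (5,9)}
Size: 5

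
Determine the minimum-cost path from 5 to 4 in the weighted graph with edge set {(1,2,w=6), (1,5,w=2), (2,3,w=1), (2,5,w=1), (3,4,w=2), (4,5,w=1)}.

Step 1: Build adjacency list with weights:
  1: 2(w=6), 5(w=2)
  2: 1(w=6), 3(w=1), 5(w=1)
  3: 2(w=1), 4(w=2)
  4: 3(w=2), 5(w=1)
  5: 1(w=2), 2(w=1), 4(w=1)

Step 2: Apply Dijkstra's algorithm from vertex 5:
  Visit vertex 5 (distance=0)
    Update dist[1] = 2
    Update dist[2] = 1
    Update dist[4] = 1
  Visit vertex 2 (distance=1)
    Update dist[3] = 2
  Visit vertex 4 (distance=1)

Step 3: Shortest path: 5 -> 4
Total weight: 1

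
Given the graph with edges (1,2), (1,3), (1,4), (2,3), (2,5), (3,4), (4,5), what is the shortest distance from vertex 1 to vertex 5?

Step 1: Build adjacency list:
  1: 2, 3, 4
  2: 1, 3, 5
  3: 1, 2, 4
  4: 1, 3, 5
  5: 2, 4

Step 2: BFS from vertex 1 to find shortest path to 5:
  vertex 2 reached at distance 1
  vertex 3 reached at distance 1
  vertex 4 reached at distance 1
  vertex 5 reached at distance 2

Step 3: Shortest path: 1 -> 4 -> 5
Path length: 2 edges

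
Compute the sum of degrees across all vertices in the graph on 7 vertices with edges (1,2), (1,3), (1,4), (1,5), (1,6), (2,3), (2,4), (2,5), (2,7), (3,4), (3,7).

Step 1: Count edges incident to each vertex:
  deg(1) = 5 (neighbors: 2, 3, 4, 5, 6)
  deg(2) = 5 (neighbors: 1, 3, 4, 5, 7)
  deg(3) = 4 (neighbors: 1, 2, 4, 7)
  deg(4) = 3 (neighbors: 1, 2, 3)
  deg(5) = 2 (neighbors: 1, 2)
  deg(6) = 1 (neighbors: 1)
  deg(7) = 2 (neighbors: 2, 3)

Step 2: Sum all degrees:
  5 + 5 + 4 + 3 + 2 + 1 + 2 = 22

Verification: sum of degrees = 2 * |E| = 2 * 11 = 22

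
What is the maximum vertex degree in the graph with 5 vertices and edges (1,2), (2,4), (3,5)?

Step 1: Count edges incident to each vertex:
  deg(1) = 1 (neighbors: 2)
  deg(2) = 2 (neighbors: 1, 4)
  deg(3) = 1 (neighbors: 5)
  deg(4) = 1 (neighbors: 2)
  deg(5) = 1 (neighbors: 3)

Step 2: Find maximum:
  max(1, 2, 1, 1, 1) = 2 (vertex 2)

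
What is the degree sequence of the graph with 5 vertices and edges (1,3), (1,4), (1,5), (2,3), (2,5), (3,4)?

Step 1: Count edges incident to each vertex:
  deg(1) = 3 (neighbors: 3, 4, 5)
  deg(2) = 2 (neighbors: 3, 5)
  deg(3) = 3 (neighbors: 1, 2, 4)
  deg(4) = 2 (neighbors: 1, 3)
  deg(5) = 2 (neighbors: 1, 2)

Step 2: Sort degrees in non-increasing order:
  Degrees: [3, 2, 3, 2, 2] -> sorted: [3, 3, 2, 2, 2]

Degree sequence: [3, 3, 2, 2, 2]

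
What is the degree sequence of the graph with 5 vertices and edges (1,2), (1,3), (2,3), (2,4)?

Step 1: Count edges incident to each vertex:
  deg(1) = 2 (neighbors: 2, 3)
  deg(2) = 3 (neighbors: 1, 3, 4)
  deg(3) = 2 (neighbors: 1, 2)
  deg(4) = 1 (neighbors: 2)
  deg(5) = 0 (neighbors: none)

Step 2: Sort degrees in non-increasing order:
  Degrees: [2, 3, 2, 1, 0] -> sorted: [3, 2, 2, 1, 0]

Degree sequence: [3, 2, 2, 1, 0]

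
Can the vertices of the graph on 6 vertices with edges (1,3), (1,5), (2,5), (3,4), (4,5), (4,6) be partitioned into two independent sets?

Step 1: Attempt 2-coloring using BFS:
  Start at vertex 1, assign color 0
  Color vertex 3 with color 1 (neighbor of 1)
  Color vertex 5 with color 1 (neighbor of 1)
  Color vertex 4 with color 0 (neighbor of 3)
  Color vertex 2 with color 0 (neighbor of 5)
  Color vertex 6 with color 1 (neighbor of 4)

Step 2: 2-coloring succeeded. No conflicts found.
  Set A (color 0): {1, 2, 4}
  Set B (color 1): {3, 5, 6}

The graph is bipartite with partition {1, 2, 4}, {3, 5, 6}.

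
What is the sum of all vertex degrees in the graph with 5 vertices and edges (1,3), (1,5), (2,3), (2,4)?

Step 1: Count edges incident to each vertex:
  deg(1) = 2 (neighbors: 3, 5)
  deg(2) = 2 (neighbors: 3, 4)
  deg(3) = 2 (neighbors: 1, 2)
  deg(4) = 1 (neighbors: 2)
  deg(5) = 1 (neighbors: 1)

Step 2: Sum all degrees:
  2 + 2 + 2 + 1 + 1 = 8

Verification: sum of degrees = 2 * |E| = 2 * 4 = 8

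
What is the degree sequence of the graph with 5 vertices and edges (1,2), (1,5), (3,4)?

Step 1: Count edges incident to each vertex:
  deg(1) = 2 (neighbors: 2, 5)
  deg(2) = 1 (neighbors: 1)
  deg(3) = 1 (neighbors: 4)
  deg(4) = 1 (neighbors: 3)
  deg(5) = 1 (neighbors: 1)

Step 2: Sort degrees in non-increasing order:
  Degrees: [2, 1, 1, 1, 1] -> sorted: [2, 1, 1, 1, 1]

Degree sequence: [2, 1, 1, 1, 1]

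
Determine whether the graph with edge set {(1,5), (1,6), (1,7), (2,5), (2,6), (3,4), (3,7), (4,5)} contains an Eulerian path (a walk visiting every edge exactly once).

Step 1: Find the degree of each vertex:
  deg(1) = 3
  deg(2) = 2
  deg(3) = 2
  deg(4) = 2
  deg(5) = 3
  deg(6) = 2
  deg(7) = 2

Step 2: Count vertices with odd degree:
  Odd-degree vertices: 1, 5 (2 total)

Step 3: Apply Euler's theorem:
  - Eulerian circuit exists iff graph is connected and all vertices have even degree
  - Eulerian path exists iff graph is connected and has 0 or 2 odd-degree vertices

Graph is connected with exactly 2 odd-degree vertices (1, 5).
Eulerian path exists (starting and ending at the odd-degree vertices), but no Eulerian circuit.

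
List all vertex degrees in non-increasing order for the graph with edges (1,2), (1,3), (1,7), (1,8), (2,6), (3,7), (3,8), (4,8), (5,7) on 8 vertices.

Step 1: Count edges incident to each vertex:
  deg(1) = 4 (neighbors: 2, 3, 7, 8)
  deg(2) = 2 (neighbors: 1, 6)
  deg(3) = 3 (neighbors: 1, 7, 8)
  deg(4) = 1 (neighbors: 8)
  deg(5) = 1 (neighbors: 7)
  deg(6) = 1 (neighbors: 2)
  deg(7) = 3 (neighbors: 1, 3, 5)
  deg(8) = 3 (neighbors: 1, 3, 4)

Step 2: Sort degrees in non-increasing order:
  Degrees: [4, 2, 3, 1, 1, 1, 3, 3] -> sorted: [4, 3, 3, 3, 2, 1, 1, 1]

Degree sequence: [4, 3, 3, 3, 2, 1, 1, 1]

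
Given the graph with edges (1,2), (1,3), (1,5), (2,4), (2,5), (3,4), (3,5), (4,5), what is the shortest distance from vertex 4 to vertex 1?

Step 1: Build adjacency list:
  1: 2, 3, 5
  2: 1, 4, 5
  3: 1, 4, 5
  4: 2, 3, 5
  5: 1, 2, 3, 4

Step 2: BFS from vertex 4 to find shortest path to 1:
  vertex 2 reached at distance 1
  vertex 3 reached at distance 1
  vertex 5 reached at distance 1
  vertex 1 reached at distance 2

Step 3: Shortest path: 4 -> 2 -> 1
Path length: 2 edges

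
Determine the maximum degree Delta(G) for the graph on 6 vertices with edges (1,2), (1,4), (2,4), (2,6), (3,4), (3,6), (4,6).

Step 1: Count edges incident to each vertex:
  deg(1) = 2 (neighbors: 2, 4)
  deg(2) = 3 (neighbors: 1, 4, 6)
  deg(3) = 2 (neighbors: 4, 6)
  deg(4) = 4 (neighbors: 1, 2, 3, 6)
  deg(5) = 0 (neighbors: none)
  deg(6) = 3 (neighbors: 2, 3, 4)

Step 2: Find maximum:
  max(2, 3, 2, 4, 0, 3) = 4 (vertex 4)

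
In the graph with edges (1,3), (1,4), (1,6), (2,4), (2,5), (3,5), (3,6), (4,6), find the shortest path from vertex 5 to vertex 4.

Step 1: Build adjacency list:
  1: 3, 4, 6
  2: 4, 5
  3: 1, 5, 6
  4: 1, 2, 6
  5: 2, 3
  6: 1, 3, 4

Step 2: BFS from vertex 5 to find shortest path to 4:
  vertex 2 reached at distance 1
  vertex 3 reached at distance 1
  vertex 4 reached at distance 2

Step 3: Shortest path: 5 -> 2 -> 4
Path length: 2 edges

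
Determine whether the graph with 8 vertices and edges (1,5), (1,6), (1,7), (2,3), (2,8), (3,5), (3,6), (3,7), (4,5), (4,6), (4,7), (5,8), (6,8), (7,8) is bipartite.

Step 1: Attempt 2-coloring using BFS:
  Start at vertex 1, assign color 0
  Color vertex 5 with color 1 (neighbor of 1)
  Color vertex 6 with color 1 (neighbor of 1)
  Color vertex 7 with color 1 (neighbor of 1)
  Color vertex 3 with color 0 (neighbor of 5)
  Color vertex 4 with color 0 (neighbor of 5)
  Color vertex 8 with color 0 (neighbor of 5)
  Color vertex 2 with color 1 (neighbor of 3)

Step 2: 2-coloring succeeded. No conflicts found.
  Set A (color 0): {1, 3, 4, 8}
  Set B (color 1): {2, 5, 6, 7}

The graph is bipartite with partition {1, 3, 4, 8}, {2, 5, 6, 7}.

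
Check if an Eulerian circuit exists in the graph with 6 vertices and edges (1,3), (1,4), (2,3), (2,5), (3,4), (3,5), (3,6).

Step 1: Find the degree of each vertex:
  deg(1) = 2
  deg(2) = 2
  deg(3) = 5
  deg(4) = 2
  deg(5) = 2
  deg(6) = 1

Step 2: Count vertices with odd degree:
  Odd-degree vertices: 3, 6 (2 total)

Step 3: Apply Euler's theorem:
  - Eulerian circuit exists iff graph is connected and all vertices have even degree
  - Eulerian path exists iff graph is connected and has 0 or 2 odd-degree vertices

Graph is connected with exactly 2 odd-degree vertices (3, 6).
Eulerian path exists (starting and ending at the odd-degree vertices), but no Eulerian circuit.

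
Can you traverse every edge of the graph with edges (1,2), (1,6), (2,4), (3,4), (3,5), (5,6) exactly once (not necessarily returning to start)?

Step 1: Find the degree of each vertex:
  deg(1) = 2
  deg(2) = 2
  deg(3) = 2
  deg(4) = 2
  deg(5) = 2
  deg(6) = 2

Step 2: Count vertices with odd degree:
  All vertices have even degree (0 odd-degree vertices)

Step 3: Apply Euler's theorem:
  - Eulerian circuit exists iff graph is connected and all vertices have even degree
  - Eulerian path exists iff graph is connected and has 0 or 2 odd-degree vertices

Graph is connected with 0 odd-degree vertices.
Both Eulerian circuit and Eulerian path exist.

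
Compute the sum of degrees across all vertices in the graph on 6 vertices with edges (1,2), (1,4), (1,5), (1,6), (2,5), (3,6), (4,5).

Step 1: Count edges incident to each vertex:
  deg(1) = 4 (neighbors: 2, 4, 5, 6)
  deg(2) = 2 (neighbors: 1, 5)
  deg(3) = 1 (neighbors: 6)
  deg(4) = 2 (neighbors: 1, 5)
  deg(5) = 3 (neighbors: 1, 2, 4)
  deg(6) = 2 (neighbors: 1, 3)

Step 2: Sum all degrees:
  4 + 2 + 1 + 2 + 3 + 2 = 14

Verification: sum of degrees = 2 * |E| = 2 * 7 = 14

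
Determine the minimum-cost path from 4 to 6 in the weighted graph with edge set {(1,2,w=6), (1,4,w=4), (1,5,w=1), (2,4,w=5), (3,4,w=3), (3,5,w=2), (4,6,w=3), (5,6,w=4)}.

Step 1: Build adjacency list with weights:
  1: 2(w=6), 4(w=4), 5(w=1)
  2: 1(w=6), 4(w=5)
  3: 4(w=3), 5(w=2)
  4: 1(w=4), 2(w=5), 3(w=3), 6(w=3)
  5: 1(w=1), 3(w=2), 6(w=4)
  6: 4(w=3), 5(w=4)

Step 2: Apply Dijkstra's algorithm from vertex 4:
  Visit vertex 4 (distance=0)
    Update dist[1] = 4
    Update dist[2] = 5
    Update dist[3] = 3
    Update dist[6] = 3
  Visit vertex 3 (distance=3)
    Update dist[5] = 5
  Visit vertex 6 (distance=3)

Step 3: Shortest path: 4 -> 6
Total weight: 3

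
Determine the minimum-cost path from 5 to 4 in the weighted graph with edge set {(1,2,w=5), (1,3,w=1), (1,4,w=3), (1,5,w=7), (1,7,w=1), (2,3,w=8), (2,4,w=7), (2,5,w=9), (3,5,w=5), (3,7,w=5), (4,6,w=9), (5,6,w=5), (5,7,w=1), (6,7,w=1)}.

Step 1: Build adjacency list with weights:
  1: 2(w=5), 3(w=1), 4(w=3), 5(w=7), 7(w=1)
  2: 1(w=5), 3(w=8), 4(w=7), 5(w=9)
  3: 1(w=1), 2(w=8), 5(w=5), 7(w=5)
  4: 1(w=3), 2(w=7), 6(w=9)
  5: 1(w=7), 2(w=9), 3(w=5), 6(w=5), 7(w=1)
  6: 4(w=9), 5(w=5), 7(w=1)
  7: 1(w=1), 3(w=5), 5(w=1), 6(w=1)

Step 2: Apply Dijkstra's algorithm from vertex 5:
  Visit vertex 5 (distance=0)
    Update dist[1] = 7
    Update dist[2] = 9
    Update dist[3] = 5
    Update dist[6] = 5
    Update dist[7] = 1
  Visit vertex 7 (distance=1)
    Update dist[1] = 2
    Update dist[6] = 2
  Visit vertex 1 (distance=2)
    Update dist[2] = 7
    Update dist[3] = 3
    Update dist[4] = 5
  Visit vertex 6 (distance=2)
  Visit vertex 3 (distance=3)
  Visit vertex 4 (distance=5)

Step 3: Shortest path: 5 -> 7 -> 1 -> 4
Total weight: 1 + 1 + 3 = 5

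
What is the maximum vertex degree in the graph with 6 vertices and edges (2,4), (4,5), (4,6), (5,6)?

Step 1: Count edges incident to each vertex:
  deg(1) = 0 (neighbors: none)
  deg(2) = 1 (neighbors: 4)
  deg(3) = 0 (neighbors: none)
  deg(4) = 3 (neighbors: 2, 5, 6)
  deg(5) = 2 (neighbors: 4, 6)
  deg(6) = 2 (neighbors: 4, 5)

Step 2: Find maximum:
  max(0, 1, 0, 3, 2, 2) = 3 (vertex 4)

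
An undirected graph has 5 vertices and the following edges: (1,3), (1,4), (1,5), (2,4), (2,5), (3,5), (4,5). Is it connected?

Step 1: Build adjacency list from edges:
  1: 3, 4, 5
  2: 4, 5
  3: 1, 5
  4: 1, 2, 5
  5: 1, 2, 3, 4

Step 2: Run BFS/DFS from vertex 1:
  Visited: {1, 3, 4, 5, 2}
  Reached 5 of 5 vertices

Step 3: All 5 vertices reached from vertex 1, so the graph is connected.
Answer: Yes, the graph is connected.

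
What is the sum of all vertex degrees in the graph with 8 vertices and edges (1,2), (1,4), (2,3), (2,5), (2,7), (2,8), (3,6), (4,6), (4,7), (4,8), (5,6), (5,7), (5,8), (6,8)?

Step 1: Count edges incident to each vertex:
  deg(1) = 2 (neighbors: 2, 4)
  deg(2) = 5 (neighbors: 1, 3, 5, 7, 8)
  deg(3) = 2 (neighbors: 2, 6)
  deg(4) = 4 (neighbors: 1, 6, 7, 8)
  deg(5) = 4 (neighbors: 2, 6, 7, 8)
  deg(6) = 4 (neighbors: 3, 4, 5, 8)
  deg(7) = 3 (neighbors: 2, 4, 5)
  deg(8) = 4 (neighbors: 2, 4, 5, 6)

Step 2: Sum all degrees:
  2 + 5 + 2 + 4 + 4 + 4 + 3 + 4 = 28

Verification: sum of degrees = 2 * |E| = 2 * 14 = 28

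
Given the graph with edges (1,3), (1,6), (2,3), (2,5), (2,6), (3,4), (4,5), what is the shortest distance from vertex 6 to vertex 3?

Step 1: Build adjacency list:
  1: 3, 6
  2: 3, 5, 6
  3: 1, 2, 4
  4: 3, 5
  5: 2, 4
  6: 1, 2

Step 2: BFS from vertex 6 to find shortest path to 3:
  vertex 1 reached at distance 1
  vertex 2 reached at distance 1
  vertex 3 reached at distance 2

Step 3: Shortest path: 6 -> 2 -> 3
Path length: 2 edges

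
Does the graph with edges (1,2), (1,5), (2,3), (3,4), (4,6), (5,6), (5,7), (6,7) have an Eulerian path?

Step 1: Find the degree of each vertex:
  deg(1) = 2
  deg(2) = 2
  deg(3) = 2
  deg(4) = 2
  deg(5) = 3
  deg(6) = 3
  deg(7) = 2

Step 2: Count vertices with odd degree:
  Odd-degree vertices: 5, 6 (2 total)

Step 3: Apply Euler's theorem:
  - Eulerian circuit exists iff graph is connected and all vertices have even degree
  - Eulerian path exists iff graph is connected and has 0 or 2 odd-degree vertices

Graph is connected with exactly 2 odd-degree vertices (5, 6).
Eulerian path exists (starting and ending at the odd-degree vertices), but no Eulerian circuit.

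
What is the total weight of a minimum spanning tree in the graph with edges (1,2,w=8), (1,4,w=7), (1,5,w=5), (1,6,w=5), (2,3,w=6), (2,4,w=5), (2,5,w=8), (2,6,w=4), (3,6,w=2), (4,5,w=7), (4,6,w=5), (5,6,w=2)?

Apply Kruskal's algorithm (sort edges by weight, add if no cycle):

Sorted edges by weight:
  (3,6) w=2
  (5,6) w=2
  (2,6) w=4
  (1,5) w=5
  (1,6) w=5
  (2,4) w=5
  (4,6) w=5
  (2,3) w=6
  (1,4) w=7
  (4,5) w=7
  (1,2) w=8
  (2,5) w=8

Add edge (3,6) w=2 -- no cycle. Running total: 2
Add edge (5,6) w=2 -- no cycle. Running total: 4
Add edge (2,6) w=4 -- no cycle. Running total: 8
Add edge (1,5) w=5 -- no cycle. Running total: 13
Skip edge (1,6) w=5 -- would create cycle
Add edge (2,4) w=5 -- no cycle. Running total: 18

MST edges: (3,6,w=2), (5,6,w=2), (2,6,w=4), (1,5,w=5), (2,4,w=5)
Total MST weight: 2 + 2 + 4 + 5 + 5 = 18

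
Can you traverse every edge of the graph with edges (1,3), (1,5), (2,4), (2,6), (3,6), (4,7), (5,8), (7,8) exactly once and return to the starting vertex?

Step 1: Find the degree of each vertex:
  deg(1) = 2
  deg(2) = 2
  deg(3) = 2
  deg(4) = 2
  deg(5) = 2
  deg(6) = 2
  deg(7) = 2
  deg(8) = 2

Step 2: Count vertices with odd degree:
  All vertices have even degree (0 odd-degree vertices)

Step 3: Apply Euler's theorem:
  - Eulerian circuit exists iff graph is connected and all vertices have even degree
  - Eulerian path exists iff graph is connected and has 0 or 2 odd-degree vertices

Graph is connected with 0 odd-degree vertices.
Both Eulerian circuit and Eulerian path exist.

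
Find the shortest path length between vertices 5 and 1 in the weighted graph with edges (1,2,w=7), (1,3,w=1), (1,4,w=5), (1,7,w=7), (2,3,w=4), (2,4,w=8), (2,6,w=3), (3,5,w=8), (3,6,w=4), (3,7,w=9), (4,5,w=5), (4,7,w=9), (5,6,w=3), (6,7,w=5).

Step 1: Build adjacency list with weights:
  1: 2(w=7), 3(w=1), 4(w=5), 7(w=7)
  2: 1(w=7), 3(w=4), 4(w=8), 6(w=3)
  3: 1(w=1), 2(w=4), 5(w=8), 6(w=4), 7(w=9)
  4: 1(w=5), 2(w=8), 5(w=5), 7(w=9)
  5: 3(w=8), 4(w=5), 6(w=3)
  6: 2(w=3), 3(w=4), 5(w=3), 7(w=5)
  7: 1(w=7), 3(w=9), 4(w=9), 6(w=5)

Step 2: Apply Dijkstra's algorithm from vertex 5:
  Visit vertex 5 (distance=0)
    Update dist[3] = 8
    Update dist[4] = 5
    Update dist[6] = 3
  Visit vertex 6 (distance=3)
    Update dist[2] = 6
    Update dist[3] = 7
    Update dist[7] = 8
  Visit vertex 4 (distance=5)
    Update dist[1] = 10
  Visit vertex 2 (distance=6)
  Visit vertex 3 (distance=7)
    Update dist[1] = 8
  Visit vertex 1 (distance=8)

Step 3: Shortest path: 5 -> 6 -> 3 -> 1
Total weight: 3 + 4 + 1 = 8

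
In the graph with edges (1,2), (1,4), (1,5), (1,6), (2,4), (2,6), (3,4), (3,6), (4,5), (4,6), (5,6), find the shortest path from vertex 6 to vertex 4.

Step 1: Build adjacency list:
  1: 2, 4, 5, 6
  2: 1, 4, 6
  3: 4, 6
  4: 1, 2, 3, 5, 6
  5: 1, 4, 6
  6: 1, 2, 3, 4, 5

Step 2: BFS from vertex 6 to find shortest path to 4:
  vertex 1 reached at distance 1
  vertex 2 reached at distance 1
  vertex 3 reached at distance 1
  vertex 4 reached at distance 1

Step 3: Shortest path: 6 -> 4
Path length: 1 edge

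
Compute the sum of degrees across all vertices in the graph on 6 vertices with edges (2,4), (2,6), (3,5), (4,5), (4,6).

Step 1: Count edges incident to each vertex:
  deg(1) = 0 (neighbors: none)
  deg(2) = 2 (neighbors: 4, 6)
  deg(3) = 1 (neighbors: 5)
  deg(4) = 3 (neighbors: 2, 5, 6)
  deg(5) = 2 (neighbors: 3, 4)
  deg(6) = 2 (neighbors: 2, 4)

Step 2: Sum all degrees:
  0 + 2 + 1 + 3 + 2 + 2 = 10

Verification: sum of degrees = 2 * |E| = 2 * 5 = 10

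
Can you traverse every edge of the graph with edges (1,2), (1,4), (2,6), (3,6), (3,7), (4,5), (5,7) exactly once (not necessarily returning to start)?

Step 1: Find the degree of each vertex:
  deg(1) = 2
  deg(2) = 2
  deg(3) = 2
  deg(4) = 2
  deg(5) = 2
  deg(6) = 2
  deg(7) = 2

Step 2: Count vertices with odd degree:
  All vertices have even degree (0 odd-degree vertices)

Step 3: Apply Euler's theorem:
  - Eulerian circuit exists iff graph is connected and all vertices have even degree
  - Eulerian path exists iff graph is connected and has 0 or 2 odd-degree vertices

Graph is connected with 0 odd-degree vertices.
Both Eulerian circuit and Eulerian path exist.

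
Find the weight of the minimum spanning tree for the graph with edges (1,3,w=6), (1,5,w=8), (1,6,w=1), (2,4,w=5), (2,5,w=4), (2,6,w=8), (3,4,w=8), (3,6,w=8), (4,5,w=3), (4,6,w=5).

Apply Kruskal's algorithm (sort edges by weight, add if no cycle):

Sorted edges by weight:
  (1,6) w=1
  (4,5) w=3
  (2,5) w=4
  (2,4) w=5
  (4,6) w=5
  (1,3) w=6
  (1,5) w=8
  (2,6) w=8
  (3,6) w=8
  (3,4) w=8

Add edge (1,6) w=1 -- no cycle. Running total: 1
Add edge (4,5) w=3 -- no cycle. Running total: 4
Add edge (2,5) w=4 -- no cycle. Running total: 8
Skip edge (2,4) w=5 -- would create cycle
Add edge (4,6) w=5 -- no cycle. Running total: 13
Add edge (1,3) w=6 -- no cycle. Running total: 19

MST edges: (1,6,w=1), (4,5,w=3), (2,5,w=4), (4,6,w=5), (1,3,w=6)
Total MST weight: 1 + 3 + 4 + 5 + 6 = 19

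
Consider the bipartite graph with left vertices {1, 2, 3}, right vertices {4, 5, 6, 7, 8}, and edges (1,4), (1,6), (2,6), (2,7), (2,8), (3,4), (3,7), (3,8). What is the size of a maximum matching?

Step 1: List the neighbors of each left vertex:
  1: 4, 6
  2: 6, 7, 8
  3: 4, 7, 8

Step 2: Greedily match left vertices, then look for augmenting paths:
  Match 1 -- 4
  Match 2 -- 6
  Match 3 -- 7
  No augmenting path remains.

Step 3: Verify this is maximum:
  Matching size 3 = min(|L|, |R|) = min(3, 5), which is an upper bound, so this matching is maximum.

Maximum matching: {(1,4), (2,6), (3,7)}
Size: 3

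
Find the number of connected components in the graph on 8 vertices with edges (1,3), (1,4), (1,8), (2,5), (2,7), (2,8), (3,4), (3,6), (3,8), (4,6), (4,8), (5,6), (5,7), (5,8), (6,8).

Step 1: Build adjacency list from edges:
  1: 3, 4, 8
  2: 5, 7, 8
  3: 1, 4, 6, 8
  4: 1, 3, 6, 8
  5: 2, 6, 7, 8
  6: 3, 4, 5, 8
  7: 2, 5
  8: 1, 2, 3, 4, 5, 6

Step 2: Run BFS/DFS from vertex 1:
  Visited: {1, 3, 4, 8, 6, 2, 5, 7}
  Reached 8 of 8 vertices

Step 3: All 8 vertices reached from vertex 1, so the graph is connected.
Number of connected components: 1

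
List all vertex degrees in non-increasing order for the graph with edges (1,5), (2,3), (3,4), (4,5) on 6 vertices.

Step 1: Count edges incident to each vertex:
  deg(1) = 1 (neighbors: 5)
  deg(2) = 1 (neighbors: 3)
  deg(3) = 2 (neighbors: 2, 4)
  deg(4) = 2 (neighbors: 3, 5)
  deg(5) = 2 (neighbors: 1, 4)
  deg(6) = 0 (neighbors: none)

Step 2: Sort degrees in non-increasing order:
  Degrees: [1, 1, 2, 2, 2, 0] -> sorted: [2, 2, 2, 1, 1, 0]

Degree sequence: [2, 2, 2, 1, 1, 0]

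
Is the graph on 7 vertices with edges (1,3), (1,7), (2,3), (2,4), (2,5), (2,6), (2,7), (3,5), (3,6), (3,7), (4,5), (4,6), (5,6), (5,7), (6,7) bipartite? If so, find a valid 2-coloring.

Step 1: Attempt 2-coloring using BFS:
  Start at vertex 1, assign color 0
  Color vertex 3 with color 1 (neighbor of 1)
  Color vertex 7 with color 1 (neighbor of 1)
  Color vertex 2 with color 0 (neighbor of 3)
  Color vertex 5 with color 0 (neighbor of 3)
  Color vertex 6 with color 0 (neighbor of 3)

Step 2: Conflict found! Vertices 3 and 7 are adjacent but have the same color.
This means the graph contains an odd cycle.

The graph is NOT bipartite.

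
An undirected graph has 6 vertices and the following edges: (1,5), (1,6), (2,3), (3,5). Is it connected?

Step 1: Build adjacency list from edges:
  1: 5, 6
  2: 3
  3: 2, 5
  4: (none)
  5: 1, 3
  6: 1

Step 2: Run BFS/DFS from vertex 1:
  Visited: {1, 5, 6, 3, 2}
  Reached 5 of 6 vertices

Step 3: Only 5 of 6 vertices reached. Graph is disconnected.
Connected components: {1, 2, 3, 5, 6}, {4}
Answer: No, the graph is not connected (2 components).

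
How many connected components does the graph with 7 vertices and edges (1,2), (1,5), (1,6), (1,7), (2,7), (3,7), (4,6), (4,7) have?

Step 1: Build adjacency list from edges:
  1: 2, 5, 6, 7
  2: 1, 7
  3: 7
  4: 6, 7
  5: 1
  6: 1, 4
  7: 1, 2, 3, 4

Step 2: Run BFS/DFS from vertex 1:
  Visited: {1, 2, 5, 6, 7, 4, 3}
  Reached 7 of 7 vertices

Step 3: All 7 vertices reached from vertex 1, so the graph is connected.
Number of connected components: 1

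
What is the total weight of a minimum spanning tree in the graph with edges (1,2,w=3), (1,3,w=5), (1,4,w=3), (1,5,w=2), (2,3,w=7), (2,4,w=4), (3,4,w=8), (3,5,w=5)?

Apply Kruskal's algorithm (sort edges by weight, add if no cycle):

Sorted edges by weight:
  (1,5) w=2
  (1,2) w=3
  (1,4) w=3
  (2,4) w=4
  (1,3) w=5
  (3,5) w=5
  (2,3) w=7
  (3,4) w=8

Add edge (1,5) w=2 -- no cycle. Running total: 2
Add edge (1,2) w=3 -- no cycle. Running total: 5
Add edge (1,4) w=3 -- no cycle. Running total: 8
Skip edge (2,4) w=4 -- would create cycle
Add edge (1,3) w=5 -- no cycle. Running total: 13

MST edges: (1,5,w=2), (1,2,w=3), (1,4,w=3), (1,3,w=5)
Total MST weight: 2 + 3 + 3 + 5 = 13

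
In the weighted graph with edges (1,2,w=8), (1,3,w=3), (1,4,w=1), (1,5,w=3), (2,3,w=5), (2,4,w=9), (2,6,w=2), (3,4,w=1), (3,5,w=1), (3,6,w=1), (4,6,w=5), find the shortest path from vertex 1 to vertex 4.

Step 1: Build adjacency list with weights:
  1: 2(w=8), 3(w=3), 4(w=1), 5(w=3)
  2: 1(w=8), 3(w=5), 4(w=9), 6(w=2)
  3: 1(w=3), 2(w=5), 4(w=1), 5(w=1), 6(w=1)
  4: 1(w=1), 2(w=9), 3(w=1), 6(w=5)
  5: 1(w=3), 3(w=1)
  6: 2(w=2), 3(w=1), 4(w=5)

Step 2: Apply Dijkstra's algorithm from vertex 1:
  Visit vertex 1 (distance=0)
    Update dist[2] = 8
    Update dist[3] = 3
    Update dist[4] = 1
    Update dist[5] = 3
  Visit vertex 4 (distance=1)
    Update dist[3] = 2
    Update dist[6] = 6

Step 3: Shortest path: 1 -> 4
Total weight: 1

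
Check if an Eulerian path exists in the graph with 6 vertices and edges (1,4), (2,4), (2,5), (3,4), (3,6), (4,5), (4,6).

Step 1: Find the degree of each vertex:
  deg(1) = 1
  deg(2) = 2
  deg(3) = 2
  deg(4) = 5
  deg(5) = 2
  deg(6) = 2

Step 2: Count vertices with odd degree:
  Odd-degree vertices: 1, 4 (2 total)

Step 3: Apply Euler's theorem:
  - Eulerian circuit exists iff graph is connected and all vertices have even degree
  - Eulerian path exists iff graph is connected and has 0 or 2 odd-degree vertices

Graph is connected with exactly 2 odd-degree vertices (1, 4).
Eulerian path exists (starting and ending at the odd-degree vertices), but no Eulerian circuit.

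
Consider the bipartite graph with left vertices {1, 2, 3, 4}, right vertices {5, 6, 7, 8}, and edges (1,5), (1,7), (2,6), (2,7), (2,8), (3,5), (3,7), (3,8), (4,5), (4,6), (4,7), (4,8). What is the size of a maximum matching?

Step 1: List the neighbors of each left vertex:
  1: 5, 7
  2: 6, 7, 8
  3: 5, 7, 8
  4: 5, 6, 7, 8

Step 2: Greedily match left vertices, then look for augmenting paths:
  Match 1 -- 5
  Match 2 -- 6
  Match 3 -- 7
  Match 4 -- 8
  No augmenting path remains.

Step 3: Verify this is maximum:
  Matching size 4 = min(|L|, |R|) = min(4, 4), which is an upper bound, so this matching is maximum.

Maximum matching: {(1,5), (2,6), (3,7), (4,8)}
Size: 4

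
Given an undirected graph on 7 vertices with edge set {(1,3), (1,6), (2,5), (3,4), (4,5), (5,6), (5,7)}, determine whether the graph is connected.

Step 1: Build adjacency list from edges:
  1: 3, 6
  2: 5
  3: 1, 4
  4: 3, 5
  5: 2, 4, 6, 7
  6: 1, 5
  7: 5

Step 2: Run BFS/DFS from vertex 1:
  Visited: {1, 3, 6, 4, 5, 2, 7}
  Reached 7 of 7 vertices

Step 3: All 7 vertices reached from vertex 1, so the graph is connected.
Answer: Yes, the graph is connected.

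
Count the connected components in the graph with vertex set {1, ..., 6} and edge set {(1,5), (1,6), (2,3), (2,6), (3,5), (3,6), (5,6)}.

Step 1: Build adjacency list from edges:
  1: 5, 6
  2: 3, 6
  3: 2, 5, 6
  4: (none)
  5: 1, 3, 6
  6: 1, 2, 3, 5

Step 2: Run BFS/DFS from vertex 1:
  Visited: {1, 5, 6, 3, 2}
  Reached 5 of 6 vertices

Step 3: Only 5 of 6 vertices reached. Graph is disconnected.
Connected components: {1, 2, 3, 5, 6}, {4}
Number of connected components: 2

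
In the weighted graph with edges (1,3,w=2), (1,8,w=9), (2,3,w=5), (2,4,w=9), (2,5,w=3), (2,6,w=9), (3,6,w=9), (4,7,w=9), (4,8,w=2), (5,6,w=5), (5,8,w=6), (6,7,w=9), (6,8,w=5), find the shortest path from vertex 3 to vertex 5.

Step 1: Build adjacency list with weights:
  1: 3(w=2), 8(w=9)
  2: 3(w=5), 4(w=9), 5(w=3), 6(w=9)
  3: 1(w=2), 2(w=5), 6(w=9)
  4: 2(w=9), 7(w=9), 8(w=2)
  5: 2(w=3), 6(w=5), 8(w=6)
  6: 2(w=9), 3(w=9), 5(w=5), 7(w=9), 8(w=5)
  7: 4(w=9), 6(w=9)
  8: 1(w=9), 4(w=2), 5(w=6), 6(w=5)

Step 2: Apply Dijkstra's algorithm from vertex 3:
  Visit vertex 3 (distance=0)
    Update dist[1] = 2
    Update dist[2] = 5
    Update dist[6] = 9
  Visit vertex 1 (distance=2)
    Update dist[8] = 11
  Visit vertex 2 (distance=5)
    Update dist[4] = 14
    Update dist[5] = 8
  Visit vertex 5 (distance=8)

Step 3: Shortest path: 3 -> 2 -> 5
Total weight: 5 + 3 = 8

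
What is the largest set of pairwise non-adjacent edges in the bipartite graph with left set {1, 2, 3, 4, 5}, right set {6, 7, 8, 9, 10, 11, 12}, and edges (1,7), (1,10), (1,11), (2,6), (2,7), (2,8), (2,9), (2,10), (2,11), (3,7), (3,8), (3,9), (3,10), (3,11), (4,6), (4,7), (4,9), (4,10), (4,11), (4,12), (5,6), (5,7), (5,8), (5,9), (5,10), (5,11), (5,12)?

Step 1: List the neighbors of each left vertex:
  1: 7, 10, 11
  2: 6, 7, 8, 9, 10, 11
  3: 7, 8, 9, 10, 11
  4: 6, 7, 9, 10, 11, 12
  5: 6, 7, 8, 9, 10, 11, 12

Step 2: Greedily match left vertices, then look for augmenting paths:
  Match 1 -- 7
  Match 2 -- 6
  Match 3 -- 8
  Match 4 -- 9
  Match 5 -- 10
  No augmenting path remains.

Step 3: Verify this is maximum:
  Matching size 5 = min(|L|, |R|) = min(5, 7), which is an upper bound, so this matching is maximum.

Maximum matching: {(1,7), (2,6), (3,8), (4,9), (5,10)}
Size: 5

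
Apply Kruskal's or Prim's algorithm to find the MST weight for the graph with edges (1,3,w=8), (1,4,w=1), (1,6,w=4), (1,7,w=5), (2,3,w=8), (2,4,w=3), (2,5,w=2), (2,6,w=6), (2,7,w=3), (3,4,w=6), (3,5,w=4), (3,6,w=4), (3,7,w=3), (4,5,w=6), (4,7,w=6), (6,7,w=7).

Apply Kruskal's algorithm (sort edges by weight, add if no cycle):

Sorted edges by weight:
  (1,4) w=1
  (2,5) w=2
  (2,7) w=3
  (2,4) w=3
  (3,7) w=3
  (1,6) w=4
  (3,6) w=4
  (3,5) w=4
  (1,7) w=5
  (2,6) w=6
  (3,4) w=6
  (4,5) w=6
  (4,7) w=6
  (6,7) w=7
  (1,3) w=8
  (2,3) w=8

Add edge (1,4) w=1 -- no cycle. Running total: 1
Add edge (2,5) w=2 -- no cycle. Running total: 3
Add edge (2,7) w=3 -- no cycle. Running total: 6
Add edge (2,4) w=3 -- no cycle. Running total: 9
Add edge (3,7) w=3 -- no cycle. Running total: 12
Add edge (1,6) w=4 -- no cycle. Running total: 16

MST edges: (1,4,w=1), (2,5,w=2), (2,7,w=3), (2,4,w=3), (3,7,w=3), (1,6,w=4)
Total MST weight: 1 + 2 + 3 + 3 + 3 + 4 = 16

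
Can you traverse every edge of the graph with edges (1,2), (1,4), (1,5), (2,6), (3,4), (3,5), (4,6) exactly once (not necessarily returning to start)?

Step 1: Find the degree of each vertex:
  deg(1) = 3
  deg(2) = 2
  deg(3) = 2
  deg(4) = 3
  deg(5) = 2
  deg(6) = 2

Step 2: Count vertices with odd degree:
  Odd-degree vertices: 1, 4 (2 total)

Step 3: Apply Euler's theorem:
  - Eulerian circuit exists iff graph is connected and all vertices have even degree
  - Eulerian path exists iff graph is connected and has 0 or 2 odd-degree vertices

Graph is connected with exactly 2 odd-degree vertices (1, 4).
Eulerian path exists (starting and ending at the odd-degree vertices), but no Eulerian circuit.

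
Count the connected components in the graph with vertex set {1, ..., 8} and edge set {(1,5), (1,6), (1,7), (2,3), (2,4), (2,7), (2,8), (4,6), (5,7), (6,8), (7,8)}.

Step 1: Build adjacency list from edges:
  1: 5, 6, 7
  2: 3, 4, 7, 8
  3: 2
  4: 2, 6
  5: 1, 7
  6: 1, 4, 8
  7: 1, 2, 5, 8
  8: 2, 6, 7

Step 2: Run BFS/DFS from vertex 1:
  Visited: {1, 5, 6, 7, 4, 8, 2, 3}
  Reached 8 of 8 vertices

Step 3: All 8 vertices reached from vertex 1, so the graph is connected.
Number of connected components: 1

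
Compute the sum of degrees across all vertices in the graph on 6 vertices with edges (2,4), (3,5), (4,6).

Step 1: Count edges incident to each vertex:
  deg(1) = 0 (neighbors: none)
  deg(2) = 1 (neighbors: 4)
  deg(3) = 1 (neighbors: 5)
  deg(4) = 2 (neighbors: 2, 6)
  deg(5) = 1 (neighbors: 3)
  deg(6) = 1 (neighbors: 4)

Step 2: Sum all degrees:
  0 + 1 + 1 + 2 + 1 + 1 = 6

Verification: sum of degrees = 2 * |E| = 2 * 3 = 6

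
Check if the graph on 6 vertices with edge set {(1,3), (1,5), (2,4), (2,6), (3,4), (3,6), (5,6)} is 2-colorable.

Step 1: Attempt 2-coloring using BFS:
  Start at vertex 1, assign color 0
  Color vertex 3 with color 1 (neighbor of 1)
  Color vertex 5 with color 1 (neighbor of 1)
  Color vertex 4 with color 0 (neighbor of 3)
  Color vertex 6 with color 0 (neighbor of 3)
  Color vertex 2 with color 1 (neighbor of 4)

Step 2: 2-coloring succeeded. No conflicts found.
  Set A (color 0): {1, 4, 6}
  Set B (color 1): {2, 3, 5}

The graph is bipartite with partition {1, 4, 6}, {2, 3, 5}.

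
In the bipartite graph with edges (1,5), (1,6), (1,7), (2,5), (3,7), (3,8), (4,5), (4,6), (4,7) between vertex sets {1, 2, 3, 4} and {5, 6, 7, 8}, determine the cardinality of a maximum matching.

Step 1: List the neighbors of each left vertex:
  1: 5, 6, 7
  2: 5
  3: 7, 8
  4: 5, 6, 7

Step 2: Greedily match left vertices, then look for augmenting paths:
  Match 1 -- 7
  Match 2 -- 5
  Match 3 -- 8
  Match 4 -- 6
  No augmenting path remains.

Step 3: Verify this is maximum:
  Matching size 4 = min(|L|, |R|) = min(4, 4), which is an upper bound, so this matching is maximum.

Maximum matching: {(1,7), (2,5), (3,8), (4,6)}
Size: 4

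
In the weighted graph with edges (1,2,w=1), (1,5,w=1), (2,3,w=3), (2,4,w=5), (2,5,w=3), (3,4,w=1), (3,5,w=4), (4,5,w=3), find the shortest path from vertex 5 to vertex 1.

Step 1: Build adjacency list with weights:
  1: 2(w=1), 5(w=1)
  2: 1(w=1), 3(w=3), 4(w=5), 5(w=3)
  3: 2(w=3), 4(w=1), 5(w=4)
  4: 2(w=5), 3(w=1), 5(w=3)
  5: 1(w=1), 2(w=3), 3(w=4), 4(w=3)

Step 2: Apply Dijkstra's algorithm from vertex 5:
  Visit vertex 5 (distance=0)
    Update dist[1] = 1
    Update dist[2] = 3
    Update dist[3] = 4
    Update dist[4] = 3
  Visit vertex 1 (distance=1)
    Update dist[2] = 2

Step 3: Shortest path: 5 -> 1
Total weight: 1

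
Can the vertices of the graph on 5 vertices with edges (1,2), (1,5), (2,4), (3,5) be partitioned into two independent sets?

Step 1: Attempt 2-coloring using BFS:
  Start at vertex 1, assign color 0
  Color vertex 2 with color 1 (neighbor of 1)
  Color vertex 5 with color 1 (neighbor of 1)
  Color vertex 4 with color 0 (neighbor of 2)
  Color vertex 3 with color 0 (neighbor of 5)

Step 2: 2-coloring succeeded. No conflicts found.
  Set A (color 0): {1, 3, 4}
  Set B (color 1): {2, 5}

The graph is bipartite with partition {1, 3, 4}, {2, 5}.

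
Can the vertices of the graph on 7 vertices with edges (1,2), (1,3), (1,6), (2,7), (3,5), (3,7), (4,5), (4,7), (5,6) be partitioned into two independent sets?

Step 1: Attempt 2-coloring using BFS:
  Start at vertex 1, assign color 0
  Color vertex 2 with color 1 (neighbor of 1)
  Color vertex 3 with color 1 (neighbor of 1)
  Color vertex 6 with color 1 (neighbor of 1)
  Color vertex 7 with color 0 (neighbor of 2)
  Color vertex 5 with color 0 (neighbor of 3)
  Color vertex 4 with color 1 (neighbor of 7)

Step 2: 2-coloring succeeded. No conflicts found.
  Set A (color 0): {1, 5, 7}
  Set B (color 1): {2, 3, 4, 6}

The graph is bipartite with partition {1, 5, 7}, {2, 3, 4, 6}.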